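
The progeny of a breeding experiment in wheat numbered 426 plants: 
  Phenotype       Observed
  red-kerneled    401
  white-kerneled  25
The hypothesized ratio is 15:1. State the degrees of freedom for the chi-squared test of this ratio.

1

A goodness-of-fit test with 2 phenotype classes has df = 2 − 1 = 1.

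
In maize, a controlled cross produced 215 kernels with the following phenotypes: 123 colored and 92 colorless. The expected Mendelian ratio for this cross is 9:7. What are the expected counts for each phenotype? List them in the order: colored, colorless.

120.9375, 94.0625

Expected counts for N = 215 under a 9:7 ratio (total parts = 16):
  colored: 215 × 9/16 = 120.9375
  colorless: 215 × 7/16 = 94.0625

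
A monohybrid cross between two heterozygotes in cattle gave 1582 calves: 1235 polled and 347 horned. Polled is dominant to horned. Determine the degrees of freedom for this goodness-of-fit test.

For a monohybrid cross between heterozygotes with complete dominance, the expected phenotypic ratio is 3:1.
A goodness-of-fit test with 2 phenotype classes has df = 2 − 1 = 1.

1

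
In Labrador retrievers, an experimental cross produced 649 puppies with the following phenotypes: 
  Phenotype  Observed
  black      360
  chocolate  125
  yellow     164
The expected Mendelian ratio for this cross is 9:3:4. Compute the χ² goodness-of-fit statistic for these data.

0.179

Total ratio parts = 16. Expected numbers out of 649:
  black: 649 × 9/16 = 365.0625
  chocolate: 649 × 3/16 = 121.6875
  yellow: 649 × 4/16 = 162.25
χ² = Σ (O − E)² / E
  black: (360 − 365.0625)² / 365.0625 = 0.0702
  chocolate: (125 − 121.6875)² / 121.6875 = 0.0902
  yellow: (164 − 162.25)² / 162.25 = 0.0189
χ² = 0.0702 + 0.0902 + 0.0189 = 0.1793 ≈ 0.179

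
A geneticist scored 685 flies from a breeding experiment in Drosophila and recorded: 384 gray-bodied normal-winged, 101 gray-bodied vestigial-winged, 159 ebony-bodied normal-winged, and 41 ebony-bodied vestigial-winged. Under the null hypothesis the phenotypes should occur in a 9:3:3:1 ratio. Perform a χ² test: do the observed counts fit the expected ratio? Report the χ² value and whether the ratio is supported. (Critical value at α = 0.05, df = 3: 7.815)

Total ratio parts = 16. Expected numbers out of 685:
  gray-bodied normal-winged: 685 × 9/16 = 385.3125
  gray-bodied vestigial-winged: 685 × 3/16 = 128.4375
  ebony-bodied normal-winged: 685 × 3/16 = 128.4375
  ebony-bodied vestigial-winged: 685 × 1/16 = 42.8125
χ² = Σ (O − E)² / E
  gray-bodied normal-winged: (384 − 385.3125)² / 385.3125 = 0.0045
  gray-bodied vestigial-winged: (101 − 128.4375)² / 128.4375 = 5.8613
  ebony-bodied normal-winged: (159 − 128.4375)² / 128.4375 = 7.2725
  ebony-bodied vestigial-winged: (41 − 42.8125)² / 42.8125 = 0.0767
χ² = 0.0045 + 5.8613 + 7.2725 + 0.0767 = 13.215
Degrees of freedom = 4 − 1 = 3; critical value at α = 0.05 is 7.815.
Since 13.215 > 7.815, we reject the null hypothesis — the data do not fit the 9:3:3:1 ratio.

13.215; not consistent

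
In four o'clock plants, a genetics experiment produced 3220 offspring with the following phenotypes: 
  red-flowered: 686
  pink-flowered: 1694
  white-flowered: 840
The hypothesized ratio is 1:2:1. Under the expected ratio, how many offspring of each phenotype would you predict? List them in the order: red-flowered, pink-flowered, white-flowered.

805, 1610, 805

The 1:2:1 ratio has 4 parts, so with N = 3220 the expected counts are:
  red-flowered: 3220 × 1/4 = 805
  pink-flowered: 3220 × 2/4 = 1610
  white-flowered: 3220 × 1/4 = 805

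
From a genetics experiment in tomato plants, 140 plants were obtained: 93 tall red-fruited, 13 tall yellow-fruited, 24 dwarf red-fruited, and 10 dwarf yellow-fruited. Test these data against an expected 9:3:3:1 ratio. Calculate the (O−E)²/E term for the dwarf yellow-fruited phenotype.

0.179

Total ratio parts = 16. Expected numbers out of 140:
  tall red-fruited: 140 × 9/16 = 78.75
  tall yellow-fruited: 140 × 3/16 = 26.25
  dwarf red-fruited: 140 × 3/16 = 26.25
  dwarf yellow-fruited: 140 × 1/16 = 8.75
Contribution of dwarf yellow-fruited: (10 − 8.75)² / 8.75 = 0.1786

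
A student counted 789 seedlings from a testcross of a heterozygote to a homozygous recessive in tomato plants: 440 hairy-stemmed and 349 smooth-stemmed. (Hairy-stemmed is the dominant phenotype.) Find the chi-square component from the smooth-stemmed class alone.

A testcross of a heterozygote (Aa × aa) gives a 1:1 phenotypic ratio.
Expected counts for N = 789 under a 1:1 ratio (total parts = 2):
  hairy-stemmed: 789 × 1/2 = 394.5
  smooth-stemmed: 789 × 1/2 = 394.5
Contribution of smooth-stemmed: (349 − 394.5)² / 394.5 = 5.2478

5.248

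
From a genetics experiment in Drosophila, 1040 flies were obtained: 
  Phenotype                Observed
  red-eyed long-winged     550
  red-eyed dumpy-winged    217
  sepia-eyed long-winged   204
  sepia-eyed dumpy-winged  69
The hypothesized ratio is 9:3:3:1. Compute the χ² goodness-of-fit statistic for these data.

5.238

Expected counts for N = 1040 under a 9:3:3:1 ratio (total parts = 16):
  red-eyed long-winged: 1040 × 9/16 = 585
  red-eyed dumpy-winged: 1040 × 3/16 = 195
  sepia-eyed long-winged: 1040 × 3/16 = 195
  sepia-eyed dumpy-winged: 1040 × 1/16 = 65
χ² = Σ (O − E)² / E
  red-eyed long-winged: (550 − 585)² / 585 = 2.0940
  red-eyed dumpy-winged: (217 − 195)² / 195 = 2.4821
  sepia-eyed long-winged: (204 − 195)² / 195 = 0.4154
  sepia-eyed dumpy-winged: (69 − 65)² / 65 = 0.2462
χ² = 2.0940 + 2.4821 + 0.4154 + 0.2462 = 5.2377 ≈ 5.238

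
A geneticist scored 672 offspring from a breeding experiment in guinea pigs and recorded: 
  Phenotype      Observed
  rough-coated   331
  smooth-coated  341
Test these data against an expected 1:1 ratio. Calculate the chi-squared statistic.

0.149

Expected counts for N = 672 under a 1:1 ratio (total parts = 2):
  rough-coated: 672 × 1/2 = 336
  smooth-coated: 672 × 1/2 = 336
χ² = Σ (O − E)² / E
  rough-coated: (331 − 336)² / 336 = 0.0744
  smooth-coated: (341 − 336)² / 336 = 0.0744
χ² = 0.0744 + 0.0744 = 0.1488 ≈ 0.149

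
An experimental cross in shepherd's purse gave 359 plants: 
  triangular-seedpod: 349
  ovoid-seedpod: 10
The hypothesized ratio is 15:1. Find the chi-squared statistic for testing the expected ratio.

Expected counts for N = 359 under a 15:1 ratio (total parts = 16):
  triangular-seedpod: 359 × 15/16 = 336.5625
  ovoid-seedpod: 359 × 1/16 = 22.4375
χ² = Σ (O − E)² / E
  triangular-seedpod: (349 − 336.5625)² / 336.5625 = 0.4596
  ovoid-seedpod: (10 − 22.4375)² / 22.4375 = 6.8943
χ² = 0.4596 + 6.8943 = 7.3539 ≈ 7.354

7.354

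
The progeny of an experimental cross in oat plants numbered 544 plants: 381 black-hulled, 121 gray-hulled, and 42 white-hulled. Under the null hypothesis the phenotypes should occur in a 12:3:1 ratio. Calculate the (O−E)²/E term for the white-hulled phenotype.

Under the 12:3:1 hypothesis (Σ ratio = 16, N = 544):
  black-hulled: 544 × 12/16 = 408
  gray-hulled: 544 × 3/16 = 102
  white-hulled: 544 × 1/16 = 34
Contribution of white-hulled: (42 − 34)² / 34 = 1.8824

1.882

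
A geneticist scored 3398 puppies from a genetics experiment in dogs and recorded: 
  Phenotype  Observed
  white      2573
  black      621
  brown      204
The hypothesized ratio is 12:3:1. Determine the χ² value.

The 12:3:1 ratio has 16 parts, so with N = 3398 the expected counts are:
  white: 3398 × 12/16 = 2548.5
  black: 3398 × 3/16 = 637.125
  brown: 3398 × 1/16 = 212.375
χ² = Σ (O − E)² / E
  white: (2573 − 2548.5)² / 2548.5 = 0.2355
  black: (621 − 637.125)² / 637.125 = 0.4081
  brown: (204 − 212.375)² / 212.375 = 0.3303
χ² = 0.2355 + 0.4081 + 0.3303 = 0.9739 ≈ 0.974

0.974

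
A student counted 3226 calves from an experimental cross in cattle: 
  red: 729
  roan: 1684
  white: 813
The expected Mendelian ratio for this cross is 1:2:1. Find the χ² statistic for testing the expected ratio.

Total ratio parts = 4. Expected numbers out of 3226:
  red: 3226 × 1/4 = 806.5
  roan: 3226 × 2/4 = 1613
  white: 3226 × 1/4 = 806.5
χ² = Σ (O − E)² / E
  red: (729 − 806.5)² / 806.5 = 7.4473
  roan: (1684 − 1613)² / 1613 = 3.1252
  white: (813 − 806.5)² / 806.5 = 0.0524
χ² = 7.4473 + 3.1252 + 0.0524 = 10.6249 ≈ 10.625

10.625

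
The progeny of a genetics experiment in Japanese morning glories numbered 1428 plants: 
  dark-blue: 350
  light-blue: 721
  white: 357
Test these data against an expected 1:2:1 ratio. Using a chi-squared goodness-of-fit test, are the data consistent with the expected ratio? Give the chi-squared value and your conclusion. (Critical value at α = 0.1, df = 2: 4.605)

Expected counts for N = 1428 under a 1:2:1 ratio (total parts = 4):
  dark-blue: 1428 × 1/4 = 357
  light-blue: 1428 × 2/4 = 714
  white: 1428 × 1/4 = 357
χ² = Σ (O − E)² / E
  dark-blue: (350 − 357)² / 357 = 0.1373
  light-blue: (721 − 714)² / 714 = 0.0686
  white: (357 − 357)² / 357 = 0.0000
χ² = 0.1373 + 0.0686 + 0.0000 = 0.2059 ≈ 0.206
Degrees of freedom = 3 − 1 = 2; critical value at α = 0.1 is 4.605.
Since 0.206 < 4.605, we fail to reject the null hypothesis — the data are consistent with the 1:2:1 ratio.

0.206; consistent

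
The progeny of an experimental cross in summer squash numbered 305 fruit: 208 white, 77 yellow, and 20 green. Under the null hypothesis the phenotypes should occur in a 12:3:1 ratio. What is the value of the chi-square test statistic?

Under the 12:3:1 hypothesis (Σ ratio = 16, N = 305):
  white: 305 × 12/16 = 228.75
  yellow: 305 × 3/16 = 57.1875
  green: 305 × 1/16 = 19.0625
χ² = Σ (O − E)² / E
  white: (208 − 228.75)² / 228.75 = 1.8822
  yellow: (77 − 57.1875)² / 57.1875 = 6.8640
  green: (20 − 19.0625)² / 19.0625 = 0.0461
χ² = 1.8822 + 6.8640 + 0.0461 = 8.7923 ≈ 8.792

8.792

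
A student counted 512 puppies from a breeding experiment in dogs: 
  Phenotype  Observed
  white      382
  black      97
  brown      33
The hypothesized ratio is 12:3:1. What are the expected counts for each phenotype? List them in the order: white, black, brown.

384, 96, 32

Total ratio parts = 16. Expected numbers out of 512:
  white: 512 × 12/16 = 384
  black: 512 × 3/16 = 96
  brown: 512 × 1/16 = 32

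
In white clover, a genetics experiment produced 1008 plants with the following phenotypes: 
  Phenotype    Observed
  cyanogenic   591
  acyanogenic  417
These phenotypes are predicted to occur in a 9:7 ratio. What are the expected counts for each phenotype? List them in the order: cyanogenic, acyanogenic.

567, 441

The 9:7 ratio has 16 parts, so with N = 1008 the expected counts are:
  cyanogenic: 1008 × 9/16 = 567
  acyanogenic: 1008 × 7/16 = 441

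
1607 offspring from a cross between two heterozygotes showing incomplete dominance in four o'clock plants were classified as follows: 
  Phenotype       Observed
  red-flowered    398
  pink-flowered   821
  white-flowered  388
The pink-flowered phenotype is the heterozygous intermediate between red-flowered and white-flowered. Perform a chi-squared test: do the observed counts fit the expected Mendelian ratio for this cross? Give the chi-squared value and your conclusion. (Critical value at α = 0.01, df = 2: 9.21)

With incomplete dominance, a heterozygote × heterozygote cross gives a 1:2:1 phenotypic ratio.
The 1:2:1 ratio has 4 parts, so with N = 1607 the expected counts are:
  red-flowered: 1607 × 1/4 = 401.75
  pink-flowered: 1607 × 2/4 = 803.5
  white-flowered: 1607 × 1/4 = 401.75
χ² = Σ (O − E)² / E
  red-flowered: (398 − 401.75)² / 401.75 = 0.0350
  pink-flowered: (821 − 803.5)² / 803.5 = 0.3811
  white-flowered: (388 − 401.75)² / 401.75 = 0.4706
χ² = 0.0350 + 0.3811 + 0.4706 = 0.8867 ≈ 0.887
Degrees of freedom = 3 − 1 = 2; critical value at α = 0.01 is 9.21.
Since 0.887 < 9.21, we fail to reject the null hypothesis — the data are consistent with the 1:2:1 ratio.

0.887; consistent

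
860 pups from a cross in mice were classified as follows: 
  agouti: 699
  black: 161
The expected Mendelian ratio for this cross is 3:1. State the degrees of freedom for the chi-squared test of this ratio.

1

A goodness-of-fit test with 2 phenotype classes has df = 2 − 1 = 1.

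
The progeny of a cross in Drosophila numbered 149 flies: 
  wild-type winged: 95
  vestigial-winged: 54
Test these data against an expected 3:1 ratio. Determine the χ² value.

10.043

Under the 3:1 hypothesis (Σ ratio = 4, N = 149):
  wild-type winged: 149 × 3/4 = 111.75
  vestigial-winged: 149 × 1/4 = 37.25
χ² = Σ (O − E)² / E
  wild-type winged: (95 − 111.75)² / 111.75 = 2.5106
  vestigial-winged: (54 − 37.25)² / 37.25 = 7.5319
χ² = 2.5106 + 7.5319 = 10.0425 ≈ 10.043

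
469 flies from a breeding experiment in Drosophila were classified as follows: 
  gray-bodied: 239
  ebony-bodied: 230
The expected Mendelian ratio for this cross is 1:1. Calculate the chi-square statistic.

0.173

Expected counts for N = 469 under a 1:1 ratio (total parts = 2):
  gray-bodied: 469 × 1/2 = 234.5
  ebony-bodied: 469 × 1/2 = 234.5
χ² = Σ (O − E)² / E
  gray-bodied: (239 − 234.5)² / 234.5 = 0.0864
  ebony-bodied: (230 − 234.5)² / 234.5 = 0.0864
χ² = 0.0864 + 0.0864 = 0.1728 ≈ 0.173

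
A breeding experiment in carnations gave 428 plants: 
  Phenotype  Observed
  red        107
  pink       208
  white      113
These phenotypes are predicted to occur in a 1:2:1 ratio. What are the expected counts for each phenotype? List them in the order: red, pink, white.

107, 214, 107

Total ratio parts = 4. Expected numbers out of 428:
  red: 428 × 1/4 = 107
  pink: 428 × 2/4 = 214
  white: 428 × 1/4 = 107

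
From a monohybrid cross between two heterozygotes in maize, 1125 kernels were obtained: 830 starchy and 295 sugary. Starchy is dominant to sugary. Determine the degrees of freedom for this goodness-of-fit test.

For a monohybrid cross between heterozygotes with complete dominance, the expected phenotypic ratio is 3:1.
A goodness-of-fit test with 2 phenotype classes has df = 2 − 1 = 1.

1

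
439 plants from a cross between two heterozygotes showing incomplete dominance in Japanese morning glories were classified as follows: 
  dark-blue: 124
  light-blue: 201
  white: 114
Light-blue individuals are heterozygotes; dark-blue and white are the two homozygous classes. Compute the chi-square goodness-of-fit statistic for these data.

3.574

With incomplete dominance, a heterozygote × heterozygote cross gives a 1:2:1 phenotypic ratio.
The 1:2:1 ratio has 4 parts, so with N = 439 the expected counts are:
  dark-blue: 439 × 1/4 = 109.75
  light-blue: 439 × 2/4 = 219.5
  white: 439 × 1/4 = 109.75
χ² = Σ (O − E)² / E
  dark-blue: (124 − 109.75)² / 109.75 = 1.8502
  light-blue: (201 − 219.5)² / 219.5 = 1.5592
  white: (114 − 109.75)² / 109.75 = 0.1646
χ² = 1.8502 + 1.5592 + 0.1646 = 3.574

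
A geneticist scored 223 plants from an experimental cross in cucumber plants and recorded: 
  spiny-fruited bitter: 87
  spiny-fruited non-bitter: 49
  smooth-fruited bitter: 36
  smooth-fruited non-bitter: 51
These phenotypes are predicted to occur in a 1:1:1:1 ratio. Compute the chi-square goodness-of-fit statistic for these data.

The 1:1:1:1 ratio has 4 parts, so with N = 223 the expected counts are:
  spiny-fruited bitter: 223 × 1/4 = 55.75
  spiny-fruited non-bitter: 223 × 1/4 = 55.75
  smooth-fruited bitter: 223 × 1/4 = 55.75
  smooth-fruited non-bitter: 223 × 1/4 = 55.75
χ² = Σ (O − E)² / E
  spiny-fruited bitter: (87 − 55.75)² / 55.75 = 17.5168
  spiny-fruited non-bitter: (49 − 55.75)² / 55.75 = 0.8173
  smooth-fruited bitter: (36 − 55.75)² / 55.75 = 6.9966
  smooth-fruited non-bitter: (51 − 55.75)² / 55.75 = 0.4047
χ² = 17.5168 + 0.8173 + 6.9966 + 0.4047 = 25.7354 ≈ 25.735

25.735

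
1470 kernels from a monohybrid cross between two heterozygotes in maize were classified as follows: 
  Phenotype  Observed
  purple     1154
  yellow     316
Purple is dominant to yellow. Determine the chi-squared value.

For a monohybrid cross between heterozygotes with complete dominance, the expected phenotypic ratio is 3:1.
Total ratio parts = 4. Expected numbers out of 1470:
  purple: 1470 × 3/4 = 1102.5
  yellow: 1470 × 1/4 = 367.5
χ² = Σ (O − E)² / E
  purple: (1154 − 1102.5)² / 1102.5 = 2.4057
  yellow: (316 − 367.5)² / 367.5 = 7.2170
χ² = 2.4057 + 7.2170 = 9.6227 ≈ 9.623

9.623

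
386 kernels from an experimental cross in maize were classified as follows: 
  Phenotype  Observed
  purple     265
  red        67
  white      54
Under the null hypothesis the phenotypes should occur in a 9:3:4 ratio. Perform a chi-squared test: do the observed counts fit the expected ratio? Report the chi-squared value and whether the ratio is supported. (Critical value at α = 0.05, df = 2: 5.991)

29.673; not consistent

Expected counts for N = 386 under a 9:3:4 ratio (total parts = 16):
  purple: 386 × 9/16 = 217.125
  red: 386 × 3/16 = 72.375
  white: 386 × 4/16 = 96.5
χ² = Σ (O − E)² / E
  purple: (265 − 217.125)² / 217.125 = 10.5562
  red: (67 − 72.375)² / 72.375 = 0.3992
  white: (54 − 96.5)² / 96.5 = 18.7176
χ² = 10.5562 + 0.3992 + 18.7176 = 29.673
Degrees of freedom = 3 − 1 = 2; critical value at α = 0.05 is 5.991.
Since 29.673 > 5.991, we reject the null hypothesis — the data do not fit the 9:3:4 ratio.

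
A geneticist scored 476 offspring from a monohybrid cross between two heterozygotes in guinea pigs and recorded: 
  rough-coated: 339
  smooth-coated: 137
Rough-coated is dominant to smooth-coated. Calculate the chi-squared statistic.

For a monohybrid cross between heterozygotes with complete dominance, the expected phenotypic ratio is 3:1.
Total ratio parts = 4. Expected numbers out of 476:
  rough-coated: 476 × 3/4 = 357
  smooth-coated: 476 × 1/4 = 119
χ² = Σ (O − E)² / E
  rough-coated: (339 − 357)² / 357 = 0.9076
  smooth-coated: (137 − 119)² / 119 = 2.7227
χ² = 0.9076 + 2.7227 = 3.6303 ≈ 3.630

3.630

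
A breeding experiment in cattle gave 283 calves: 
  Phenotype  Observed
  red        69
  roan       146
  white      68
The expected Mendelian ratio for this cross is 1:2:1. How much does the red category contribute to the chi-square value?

Under the 1:2:1 hypothesis (Σ ratio = 4, N = 283):
  red: 283 × 1/4 = 70.75
  roan: 283 × 2/4 = 141.5
  white: 283 × 1/4 = 70.75
Contribution of red: (69 − 70.75)² / 70.75 = 0.0433

0.043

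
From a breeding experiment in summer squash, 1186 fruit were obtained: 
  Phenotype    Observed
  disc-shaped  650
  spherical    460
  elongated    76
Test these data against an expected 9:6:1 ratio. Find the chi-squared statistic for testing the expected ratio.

Expected counts for N = 1186 under a 9:6:1 ratio (total parts = 16):
  disc-shaped: 1186 × 9/16 = 667.125
  spherical: 1186 × 6/16 = 444.75
  elongated: 1186 × 1/16 = 74.125
χ² = Σ (O − E)² / E
  disc-shaped: (650 − 667.125)² / 667.125 = 0.4396
  spherical: (460 − 444.75)² / 444.75 = 0.5229
  elongated: (76 − 74.125)² / 74.125 = 0.0474
χ² = 0.4396 + 0.5229 + 0.0474 = 1.0099 ≈ 1.010

1.010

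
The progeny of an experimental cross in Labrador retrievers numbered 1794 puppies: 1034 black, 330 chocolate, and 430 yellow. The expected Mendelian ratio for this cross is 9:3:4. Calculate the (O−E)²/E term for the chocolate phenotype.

Total ratio parts = 16. Expected numbers out of 1794:
  black: 1794 × 9/16 = 1009.125
  chocolate: 1794 × 3/16 = 336.375
  yellow: 1794 × 4/16 = 448.5
Contribution of chocolate: (330 − 336.375)² / 336.375 = 0.1208

0.121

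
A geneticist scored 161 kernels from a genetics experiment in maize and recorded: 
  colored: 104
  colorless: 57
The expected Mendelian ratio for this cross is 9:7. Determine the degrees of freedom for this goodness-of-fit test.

A goodness-of-fit test with 2 phenotype classes has df = 2 − 1 = 1.

1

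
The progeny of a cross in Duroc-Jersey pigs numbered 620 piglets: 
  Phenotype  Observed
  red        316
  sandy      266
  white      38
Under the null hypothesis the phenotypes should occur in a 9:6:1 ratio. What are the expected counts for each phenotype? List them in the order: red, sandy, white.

Expected counts for N = 620 under a 9:6:1 ratio (total parts = 16):
  red: 620 × 9/16 = 348.75
  sandy: 620 × 6/16 = 232.5
  white: 620 × 1/16 = 38.75

348.75, 232.5, 38.75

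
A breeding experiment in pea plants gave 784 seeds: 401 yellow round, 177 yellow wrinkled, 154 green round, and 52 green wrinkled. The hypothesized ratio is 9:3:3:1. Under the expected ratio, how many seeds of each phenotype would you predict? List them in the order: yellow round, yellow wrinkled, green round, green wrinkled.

The 9:3:3:1 ratio has 16 parts, so with N = 784 the expected counts are:
  yellow round: 784 × 9/16 = 441
  yellow wrinkled: 784 × 3/16 = 147
  green round: 784 × 3/16 = 147
  green wrinkled: 784 × 1/16 = 49

441, 147, 147, 49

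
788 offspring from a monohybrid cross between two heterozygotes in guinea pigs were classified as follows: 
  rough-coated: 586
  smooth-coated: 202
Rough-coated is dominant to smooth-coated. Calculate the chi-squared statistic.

0.169

For a monohybrid cross between heterozygotes with complete dominance, the expected phenotypic ratio is 3:1.
Total ratio parts = 4. Expected numbers out of 788:
  rough-coated: 788 × 3/4 = 591
  smooth-coated: 788 × 1/4 = 197
χ² = Σ (O − E)² / E
  rough-coated: (586 − 591)² / 591 = 0.0423
  smooth-coated: (202 − 197)² / 197 = 0.1269
χ² = 0.0423 + 0.1269 = 0.1692 ≈ 0.169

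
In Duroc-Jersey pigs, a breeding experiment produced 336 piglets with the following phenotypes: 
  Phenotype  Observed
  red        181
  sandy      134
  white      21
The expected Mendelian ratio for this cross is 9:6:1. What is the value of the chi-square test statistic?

Total ratio parts = 16. Expected numbers out of 336:
  red: 336 × 9/16 = 189
  sandy: 336 × 6/16 = 126
  white: 336 × 1/16 = 21
χ² = Σ (O − E)² / E
  red: (181 − 189)² / 189 = 0.3386
  sandy: (134 − 126)² / 126 = 0.5079
  white: (21 − 21)² / 21 = 0.0000
χ² = 0.3386 + 0.5079 + 0.0000 = 0.8465 ≈ 0.847

0.847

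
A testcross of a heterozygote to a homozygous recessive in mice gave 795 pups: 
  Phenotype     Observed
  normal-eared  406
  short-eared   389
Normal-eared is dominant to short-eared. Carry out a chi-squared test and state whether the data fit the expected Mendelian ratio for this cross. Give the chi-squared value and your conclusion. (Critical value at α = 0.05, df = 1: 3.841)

A testcross of a heterozygote (Aa × aa) gives a 1:1 phenotypic ratio.
Expected counts for N = 795 under a 1:1 ratio (total parts = 2):
  normal-eared: 795 × 1/2 = 397.5
  short-eared: 795 × 1/2 = 397.5
χ² = Σ (O − E)² / E
  normal-eared: (406 − 397.5)² / 397.5 = 0.1818
  short-eared: (389 − 397.5)² / 397.5 = 0.1818
χ² = 0.1818 + 0.1818 = 0.3636 ≈ 0.364
Degrees of freedom = 2 − 1 = 1; critical value at α = 0.05 is 3.841.
Since 0.364 < 3.841, we fail to reject the null hypothesis — the data are consistent with the 1:1 ratio.

0.364; consistent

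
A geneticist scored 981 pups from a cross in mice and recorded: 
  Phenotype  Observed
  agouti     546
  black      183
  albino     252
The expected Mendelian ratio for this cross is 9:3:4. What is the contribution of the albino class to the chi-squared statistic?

0.186

Total ratio parts = 16. Expected numbers out of 981:
  agouti: 981 × 9/16 = 551.8125
  black: 981 × 3/16 = 183.9375
  albino: 981 × 4/16 = 245.25
Contribution of albino: (252 − 245.25)² / 245.25 = 0.1858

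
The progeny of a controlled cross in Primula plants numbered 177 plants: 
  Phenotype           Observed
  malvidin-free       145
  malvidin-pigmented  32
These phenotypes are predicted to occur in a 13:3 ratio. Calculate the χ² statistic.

Expected counts for N = 177 under a 13:3 ratio (total parts = 16):
  malvidin-free: 177 × 13/16 = 143.8125
  malvidin-pigmented: 177 × 3/16 = 33.1875
χ² = Σ (O − E)² / E
  malvidin-free: (145 − 143.8125)² / 143.8125 = 0.0098
  malvidin-pigmented: (32 − 33.1875)² / 33.1875 = 0.0425
χ² = 0.0098 + 0.0425 = 0.0523 ≈ 0.052

0.052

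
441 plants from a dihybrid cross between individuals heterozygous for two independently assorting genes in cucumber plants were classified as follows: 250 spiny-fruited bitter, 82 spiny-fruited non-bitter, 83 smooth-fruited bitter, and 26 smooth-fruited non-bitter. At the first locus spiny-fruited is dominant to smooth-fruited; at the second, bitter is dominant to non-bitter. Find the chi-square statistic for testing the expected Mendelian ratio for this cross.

0.111

A dihybrid F₂ with independent assortment and complete dominance at both loci gives a 9:3:3:1 phenotypic ratio.
Under the 9:3:3:1 hypothesis (Σ ratio = 16, N = 441):
  spiny-fruited bitter: 441 × 9/16 = 248.0625
  spiny-fruited non-bitter: 441 × 3/16 = 82.6875
  smooth-fruited bitter: 441 × 3/16 = 82.6875
  smooth-fruited non-bitter: 441 × 1/16 = 27.5625
χ² = Σ (O − E)² / E
  spiny-fruited bitter: (250 − 248.0625)² / 248.0625 = 0.0151
  spiny-fruited non-bitter: (82 − 82.6875)² / 82.6875 = 0.0057
  smooth-fruited bitter: (83 − 82.6875)² / 82.6875 = 0.0012
  smooth-fruited non-bitter: (26 − 27.5625)² / 27.5625 = 0.0886
χ² = 0.0151 + 0.0057 + 0.0012 + 0.0886 = 0.1106 ≈ 0.111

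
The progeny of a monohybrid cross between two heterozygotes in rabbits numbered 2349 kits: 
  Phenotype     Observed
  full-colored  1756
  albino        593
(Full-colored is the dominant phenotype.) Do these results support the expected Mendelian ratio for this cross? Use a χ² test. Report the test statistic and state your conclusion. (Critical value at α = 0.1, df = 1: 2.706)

0.075; consistent

For a monohybrid cross between heterozygotes with complete dominance, the expected phenotypic ratio is 3:1.
The 3:1 ratio has 4 parts, so with N = 2349 the expected counts are:
  full-colored: 2349 × 3/4 = 1761.75
  albino: 2349 × 1/4 = 587.25
χ² = Σ (O − E)² / E
  full-colored: (1756 − 1761.75)² / 1761.75 = 0.0188
  albino: (593 − 587.25)² / 587.25 = 0.0563
χ² = 0.0188 + 0.0563 = 0.0751 ≈ 0.075
Degrees of freedom = 2 − 1 = 1; critical value at α = 0.1 is 2.706.
Since 0.075 < 2.706, we fail to reject the null hypothesis — the data are consistent with the 3:1 ratio.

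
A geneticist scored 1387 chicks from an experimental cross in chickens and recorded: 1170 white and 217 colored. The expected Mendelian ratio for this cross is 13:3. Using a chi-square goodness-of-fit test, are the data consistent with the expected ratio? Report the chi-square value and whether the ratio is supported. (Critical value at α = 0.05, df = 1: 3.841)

The 13:3 ratio has 16 parts, so with N = 1387 the expected counts are:
  white: 1387 × 13/16 = 1126.9375
  colored: 1387 × 3/16 = 260.0625
χ² = Σ (O − E)² / E
  white: (1170 − 1126.9375)² / 1126.9375 = 1.6455
  colored: (217 − 260.0625)² / 260.0625 = 7.1305
χ² = 1.6455 + 7.1305 = 8.776
Degrees of freedom = 2 − 1 = 1; critical value at α = 0.05 is 3.841.
Since 8.776 > 3.841, we reject the null hypothesis — the data do not fit the 13:3 ratio.

8.776; not consistent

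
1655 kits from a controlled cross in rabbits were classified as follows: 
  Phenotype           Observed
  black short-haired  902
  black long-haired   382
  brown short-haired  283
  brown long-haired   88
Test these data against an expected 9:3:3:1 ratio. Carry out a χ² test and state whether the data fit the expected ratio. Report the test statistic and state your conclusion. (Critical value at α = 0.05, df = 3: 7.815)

Under the 9:3:3:1 hypothesis (Σ ratio = 16, N = 1655):
  black short-haired: 1655 × 9/16 = 930.9375
  black long-haired: 1655 × 3/16 = 310.3125
  brown short-haired: 1655 × 3/16 = 310.3125
  brown long-haired: 1655 × 1/16 = 103.4375
χ² = Σ (O − E)² / E
  black short-haired: (902 − 930.9375)² / 930.9375 = 0.8995
  black long-haired: (382 − 310.3125)² / 310.3125 = 16.5610
  brown short-haired: (283 − 310.3125)² / 310.3125 = 2.4039
  brown long-haired: (88 − 103.4375)² / 103.4375 = 2.3040
χ² = 0.8995 + 16.5610 + 2.4039 + 2.3040 = 22.1684 ≈ 22.168
Degrees of freedom = 4 − 1 = 3; critical value at α = 0.05 is 7.815.
Since 22.168 > 7.815, we reject the null hypothesis — the data do not fit the 9:3:3:1 ratio.

22.168; not consistent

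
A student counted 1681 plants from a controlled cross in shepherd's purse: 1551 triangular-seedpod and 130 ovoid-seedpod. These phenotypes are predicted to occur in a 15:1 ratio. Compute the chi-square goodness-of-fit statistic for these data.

Expected counts for N = 1681 under a 15:1 ratio (total parts = 16):
  triangular-seedpod: 1681 × 15/16 = 1575.9375
  ovoid-seedpod: 1681 × 1/16 = 105.0625
χ² = Σ (O − E)² / E
  triangular-seedpod: (1551 − 1575.9375)² / 1575.9375 = 0.3946
  ovoid-seedpod: (130 − 105.0625)² / 105.0625 = 5.9191
χ² = 0.3946 + 5.9191 = 6.3137 ≈ 6.314

6.314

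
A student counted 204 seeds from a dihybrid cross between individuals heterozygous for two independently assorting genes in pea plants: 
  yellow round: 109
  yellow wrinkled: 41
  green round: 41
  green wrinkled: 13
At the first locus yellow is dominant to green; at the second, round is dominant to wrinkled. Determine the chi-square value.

A dihybrid F₂ with independent assortment and complete dominance at both loci gives a 9:3:3:1 phenotypic ratio.
Total ratio parts = 16. Expected numbers out of 204:
  yellow round: 204 × 9/16 = 114.75
  yellow wrinkled: 204 × 3/16 = 38.25
  green round: 204 × 3/16 = 38.25
  green wrinkled: 204 × 1/16 = 12.75
χ² = Σ (O − E)² / E
  yellow round: (109 − 114.75)² / 114.75 = 0.2881
  yellow wrinkled: (41 − 38.25)² / 38.25 = 0.1977
  green round: (41 − 38.25)² / 38.25 = 0.1977
  green wrinkled: (13 − 12.75)² / 12.75 = 0.0049
χ² = 0.2881 + 0.1977 + 0.1977 + 0.0049 = 0.6884 ≈ 0.688

0.688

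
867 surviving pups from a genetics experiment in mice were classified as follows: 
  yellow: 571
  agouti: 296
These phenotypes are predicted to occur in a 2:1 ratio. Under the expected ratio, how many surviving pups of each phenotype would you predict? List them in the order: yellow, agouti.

578, 289

Expected counts for N = 867 under a 2:1 ratio (total parts = 3):
  yellow: 867 × 2/3 = 578
  agouti: 867 × 1/3 = 289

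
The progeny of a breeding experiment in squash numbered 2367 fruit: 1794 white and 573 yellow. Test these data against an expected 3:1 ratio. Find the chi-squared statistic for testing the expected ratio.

The 3:1 ratio has 4 parts, so with N = 2367 the expected counts are:
  white: 2367 × 3/4 = 1775.25
  yellow: 2367 × 1/4 = 591.75
χ² = Σ (O − E)² / E
  white: (1794 − 1775.25)² / 1775.25 = 0.1980
  yellow: (573 − 591.75)² / 591.75 = 0.5941
χ² = 0.1980 + 0.5941 = 0.7921 ≈ 0.792

0.792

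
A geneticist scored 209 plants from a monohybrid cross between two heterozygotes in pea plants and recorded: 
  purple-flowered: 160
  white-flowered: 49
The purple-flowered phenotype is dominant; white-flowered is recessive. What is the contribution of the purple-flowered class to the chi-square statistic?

0.067

For a monohybrid cross between heterozygotes with complete dominance, the expected phenotypic ratio is 3:1.
Expected counts for N = 209 under a 3:1 ratio (total parts = 4):
  purple-flowered: 209 × 3/4 = 156.75
  white-flowered: 209 × 1/4 = 52.25
Contribution of purple-flowered: (160 − 156.75)² / 156.75 = 0.0674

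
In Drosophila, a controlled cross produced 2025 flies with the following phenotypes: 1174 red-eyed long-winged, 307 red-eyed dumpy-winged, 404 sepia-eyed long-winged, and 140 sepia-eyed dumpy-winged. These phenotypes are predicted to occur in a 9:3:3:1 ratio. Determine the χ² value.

The 9:3:3:1 ratio has 16 parts, so with N = 2025 the expected counts are:
  red-eyed long-winged: 2025 × 9/16 = 1139.0625
  red-eyed dumpy-winged: 2025 × 3/16 = 379.6875
  sepia-eyed long-winged: 2025 × 3/16 = 379.6875
  sepia-eyed dumpy-winged: 2025 × 1/16 = 126.5625
χ² = Σ (O − E)² / E
  red-eyed long-winged: (1174 − 1139.0625)² / 1139.0625 = 1.0716
  red-eyed dumpy-winged: (307 − 379.6875)² / 379.6875 = 13.9153
  sepia-eyed long-winged: (404 − 379.6875)² / 379.6875 = 1.5568
  sepia-eyed dumpy-winged: (140 − 126.5625)² / 126.5625 = 1.4267
χ² = 1.0716 + 13.9153 + 1.5568 + 1.4267 = 17.9704 ≈ 17.970

17.970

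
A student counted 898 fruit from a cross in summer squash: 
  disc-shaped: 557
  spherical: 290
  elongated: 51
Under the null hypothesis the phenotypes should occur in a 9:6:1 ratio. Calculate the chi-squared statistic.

Under the 9:6:1 hypothesis (Σ ratio = 16, N = 898):
  disc-shaped: 898 × 9/16 = 505.125
  spherical: 898 × 6/16 = 336.75
  elongated: 898 × 1/16 = 56.125
χ² = Σ (O − E)² / E
  disc-shaped: (557 − 505.125)² / 505.125 = 5.3274
  spherical: (290 − 336.75)² / 336.75 = 6.4902
  elongated: (51 − 56.125)² / 56.125 = 0.4680
χ² = 5.3274 + 6.4902 + 0.4680 = 12.2856 ≈ 12.286

12.286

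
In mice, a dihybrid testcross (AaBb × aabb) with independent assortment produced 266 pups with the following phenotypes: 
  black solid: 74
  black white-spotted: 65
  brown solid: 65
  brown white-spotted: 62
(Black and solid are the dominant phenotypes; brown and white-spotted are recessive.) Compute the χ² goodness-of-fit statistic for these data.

A dihybrid testcross with independent assortment gives a 1:1:1:1 ratio.
Expected counts for N = 266 under a 1:1:1:1 ratio (total parts = 4):
  black solid: 266 × 1/4 = 66.5
  black white-spotted: 266 × 1/4 = 66.5
  brown solid: 266 × 1/4 = 66.5
  brown white-spotted: 266 × 1/4 = 66.5
χ² = Σ (O − E)² / E
  black solid: (74 − 66.5)² / 66.5 = 0.8459
  black white-spotted: (65 − 66.5)² / 66.5 = 0.0338
  brown solid: (65 − 66.5)² / 66.5 = 0.0338
  brown white-spotted: (62 − 66.5)² / 66.5 = 0.3045
χ² = 0.8459 + 0.0338 + 0.0338 + 0.3045 = 1.218

1.218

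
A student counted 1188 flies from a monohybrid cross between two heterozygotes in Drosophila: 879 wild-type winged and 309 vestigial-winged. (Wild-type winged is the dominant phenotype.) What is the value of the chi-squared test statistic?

For a monohybrid cross between heterozygotes with complete dominance, the expected phenotypic ratio is 3:1.
Expected counts for N = 1188 under a 3:1 ratio (total parts = 4):
  wild-type winged: 1188 × 3/4 = 891
  vestigial-winged: 1188 × 1/4 = 297
χ² = Σ (O − E)² / E
  wild-type winged: (879 − 891)² / 891 = 0.1616
  vestigial-winged: (309 − 297)² / 297 = 0.4848
χ² = 0.1616 + 0.4848 = 0.6464 ≈ 0.646

0.646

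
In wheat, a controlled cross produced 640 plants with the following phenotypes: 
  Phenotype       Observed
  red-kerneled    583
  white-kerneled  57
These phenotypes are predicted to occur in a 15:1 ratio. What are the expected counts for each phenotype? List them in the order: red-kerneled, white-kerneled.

The 15:1 ratio has 16 parts, so with N = 640 the expected counts are:
  red-kerneled: 640 × 15/16 = 600
  white-kerneled: 640 × 1/16 = 40

600, 40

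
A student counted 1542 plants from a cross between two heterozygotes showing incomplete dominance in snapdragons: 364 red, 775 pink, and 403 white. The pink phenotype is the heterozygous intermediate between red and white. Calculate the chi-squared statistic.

With incomplete dominance, a heterozygote × heterozygote cross gives a 1:2:1 phenotypic ratio.
Total ratio parts = 4. Expected numbers out of 1542:
  red: 1542 × 1/4 = 385.5
  pink: 1542 × 2/4 = 771
  white: 1542 × 1/4 = 385.5
χ² = Σ (O − E)² / E
  red: (364 − 385.5)² / 385.5 = 1.1991
  pink: (775 − 771)² / 771 = 0.0208
  white: (403 − 385.5)² / 385.5 = 0.7944
χ² = 1.1991 + 0.0208 + 0.7944 = 2.0143 ≈ 2.014

2.014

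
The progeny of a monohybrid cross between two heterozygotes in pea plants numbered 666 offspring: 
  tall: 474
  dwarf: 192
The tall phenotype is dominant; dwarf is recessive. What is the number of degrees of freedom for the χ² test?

1

For a monohybrid cross between heterozygotes with complete dominance, the expected phenotypic ratio is 3:1.
A goodness-of-fit test with 2 phenotype classes has df = 2 − 1 = 1.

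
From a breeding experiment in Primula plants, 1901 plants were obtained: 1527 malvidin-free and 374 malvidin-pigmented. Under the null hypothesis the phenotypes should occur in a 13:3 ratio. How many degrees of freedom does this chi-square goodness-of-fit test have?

A goodness-of-fit test with 2 phenotype classes has df = 2 − 1 = 1.

1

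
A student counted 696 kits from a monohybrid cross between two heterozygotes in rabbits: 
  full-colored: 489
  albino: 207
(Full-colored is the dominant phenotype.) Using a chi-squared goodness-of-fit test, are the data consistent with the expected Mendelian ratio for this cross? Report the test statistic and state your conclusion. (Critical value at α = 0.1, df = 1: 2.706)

For a monohybrid cross between heterozygotes with complete dominance, the expected phenotypic ratio is 3:1.
The 3:1 ratio has 4 parts, so with N = 696 the expected counts are:
  full-colored: 696 × 3/4 = 522
  albino: 696 × 1/4 = 174
χ² = Σ (O − E)² / E
  full-colored: (489 − 522)² / 522 = 2.0862
  albino: (207 − 174)² / 174 = 6.2586
χ² = 2.0862 + 6.2586 = 8.3448 ≈ 8.345
Degrees of freedom = 2 − 1 = 1; critical value at α = 0.1 is 2.706.
Since 8.345 > 2.706, we reject the null hypothesis — the data do not fit the 3:1 ratio.

8.345; not consistent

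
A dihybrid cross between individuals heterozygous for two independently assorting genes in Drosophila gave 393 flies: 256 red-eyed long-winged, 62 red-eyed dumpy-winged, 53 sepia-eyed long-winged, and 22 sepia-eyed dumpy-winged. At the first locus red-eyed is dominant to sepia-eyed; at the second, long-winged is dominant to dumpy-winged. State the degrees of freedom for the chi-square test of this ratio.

A dihybrid F₂ with independent assortment and complete dominance at both loci gives a 9:3:3:1 phenotypic ratio.
A goodness-of-fit test with 4 phenotype classes has df = 4 − 1 = 3.

3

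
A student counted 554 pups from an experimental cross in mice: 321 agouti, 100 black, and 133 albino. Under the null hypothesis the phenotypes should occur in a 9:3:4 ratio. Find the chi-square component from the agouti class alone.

The 9:3:4 ratio has 16 parts, so with N = 554 the expected counts are:
  agouti: 554 × 9/16 = 311.625
  black: 554 × 3/16 = 103.875
  albino: 554 × 4/16 = 138.5
Contribution of agouti: (321 − 311.625)² / 311.625 = 0.2820

0.282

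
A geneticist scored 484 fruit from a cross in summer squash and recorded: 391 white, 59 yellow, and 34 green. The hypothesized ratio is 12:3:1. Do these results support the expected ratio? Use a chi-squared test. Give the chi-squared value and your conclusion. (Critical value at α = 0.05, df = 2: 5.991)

13.733; not consistent

Total ratio parts = 16. Expected numbers out of 484:
  white: 484 × 12/16 = 363
  yellow: 484 × 3/16 = 90.75
  green: 484 × 1/16 = 30.25
χ² = Σ (O − E)² / E
  white: (391 − 363)² / 363 = 2.1598
  yellow: (59 − 90.75)² / 90.75 = 11.1081
  green: (34 − 30.25)² / 30.25 = 0.4649
χ² = 2.1598 + 11.1081 + 0.4649 = 13.7328 ≈ 13.733
Degrees of freedom = 3 − 1 = 2; critical value at α = 0.05 is 5.991.
Since 13.733 > 5.991, we reject the null hypothesis — the data do not fit the 12:3:1 ratio.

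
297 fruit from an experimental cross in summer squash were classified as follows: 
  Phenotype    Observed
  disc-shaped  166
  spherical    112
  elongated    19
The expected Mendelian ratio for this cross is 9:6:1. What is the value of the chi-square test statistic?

0.021

Expected counts for N = 297 under a 9:6:1 ratio (total parts = 16):
  disc-shaped: 297 × 9/16 = 167.0625
  spherical: 297 × 6/16 = 111.375
  elongated: 297 × 1/16 = 18.5625
χ² = Σ (O − E)² / E
  disc-shaped: (166 − 167.0625)² / 167.0625 = 0.0068
  spherical: (112 − 111.375)² / 111.375 = 0.0035
  elongated: (19 − 18.5625)² / 18.5625 = 0.0103
χ² = 0.0068 + 0.0035 + 0.0103 = 0.0206 ≈ 0.021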